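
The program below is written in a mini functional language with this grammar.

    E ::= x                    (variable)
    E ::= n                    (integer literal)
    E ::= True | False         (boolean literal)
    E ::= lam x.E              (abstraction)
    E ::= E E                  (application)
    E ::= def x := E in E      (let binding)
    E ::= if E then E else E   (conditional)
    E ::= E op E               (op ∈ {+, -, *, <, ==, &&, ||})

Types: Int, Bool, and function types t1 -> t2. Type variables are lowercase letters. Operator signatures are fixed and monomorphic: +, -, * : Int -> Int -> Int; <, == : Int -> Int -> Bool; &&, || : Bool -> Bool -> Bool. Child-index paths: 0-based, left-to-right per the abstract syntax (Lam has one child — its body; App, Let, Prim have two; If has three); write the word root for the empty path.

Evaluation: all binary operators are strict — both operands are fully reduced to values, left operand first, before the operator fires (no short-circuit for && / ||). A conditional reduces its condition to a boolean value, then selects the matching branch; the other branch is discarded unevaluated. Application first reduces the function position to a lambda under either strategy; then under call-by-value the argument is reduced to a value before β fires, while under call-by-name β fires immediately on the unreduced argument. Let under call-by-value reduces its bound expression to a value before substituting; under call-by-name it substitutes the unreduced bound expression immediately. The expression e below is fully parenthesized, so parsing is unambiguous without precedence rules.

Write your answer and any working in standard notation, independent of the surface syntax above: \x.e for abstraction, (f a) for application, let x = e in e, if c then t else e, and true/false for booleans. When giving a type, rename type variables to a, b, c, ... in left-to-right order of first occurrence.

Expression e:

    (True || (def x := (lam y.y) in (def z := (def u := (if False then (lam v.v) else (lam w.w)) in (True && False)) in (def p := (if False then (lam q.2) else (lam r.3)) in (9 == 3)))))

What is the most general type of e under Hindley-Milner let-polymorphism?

Working:
  unify Bool ~ Bool
y : a
\y._ : a -> a
let x : forall. a -> a
  unify Bool ~ Bool
v : b
\v._ : b -> b
w : c
\w._ : c -> c
  unify b -> b ~ c -> c
  unify b ~ c
  unify c ~ c
let u : forall. c -> c
  unify Bool ~ Bool
  unify Bool ~ Bool
let z : Bool
  unify Bool ~ Bool
\q._ : d -> Int
\r._ : e -> Int
  unify d -> Int ~ e -> Int
  unify d ~ e
  unify Int ~ Int
let p : forall. e -> Int
  unify Int ~ Int
  unify Int ~ Int
  unify Bool ~ Bool

Answer: Bool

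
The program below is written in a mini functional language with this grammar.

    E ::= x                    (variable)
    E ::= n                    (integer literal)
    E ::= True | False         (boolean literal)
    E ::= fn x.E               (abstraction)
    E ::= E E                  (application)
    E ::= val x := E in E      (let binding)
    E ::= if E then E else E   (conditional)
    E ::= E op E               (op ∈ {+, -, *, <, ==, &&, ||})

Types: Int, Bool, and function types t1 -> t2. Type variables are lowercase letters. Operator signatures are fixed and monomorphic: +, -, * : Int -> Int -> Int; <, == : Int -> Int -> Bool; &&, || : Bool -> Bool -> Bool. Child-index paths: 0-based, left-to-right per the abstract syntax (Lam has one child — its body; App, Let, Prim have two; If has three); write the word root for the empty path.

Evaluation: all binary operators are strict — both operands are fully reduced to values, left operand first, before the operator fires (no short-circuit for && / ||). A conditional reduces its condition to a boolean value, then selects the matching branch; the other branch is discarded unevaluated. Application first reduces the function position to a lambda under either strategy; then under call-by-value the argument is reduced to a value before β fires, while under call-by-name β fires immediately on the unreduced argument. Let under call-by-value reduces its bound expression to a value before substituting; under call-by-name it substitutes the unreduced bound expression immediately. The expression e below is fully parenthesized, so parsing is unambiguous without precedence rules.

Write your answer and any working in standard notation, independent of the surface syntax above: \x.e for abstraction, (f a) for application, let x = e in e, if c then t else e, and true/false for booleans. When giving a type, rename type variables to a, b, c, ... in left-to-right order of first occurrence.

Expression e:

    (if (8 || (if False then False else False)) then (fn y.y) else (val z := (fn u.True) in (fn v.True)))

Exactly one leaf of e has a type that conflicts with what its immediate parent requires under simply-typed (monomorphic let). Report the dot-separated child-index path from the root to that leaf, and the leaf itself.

Working:
  unify Int ~ Bool
  FAIL: mismatch Int ~ Bool

Answer: 0.0 : 8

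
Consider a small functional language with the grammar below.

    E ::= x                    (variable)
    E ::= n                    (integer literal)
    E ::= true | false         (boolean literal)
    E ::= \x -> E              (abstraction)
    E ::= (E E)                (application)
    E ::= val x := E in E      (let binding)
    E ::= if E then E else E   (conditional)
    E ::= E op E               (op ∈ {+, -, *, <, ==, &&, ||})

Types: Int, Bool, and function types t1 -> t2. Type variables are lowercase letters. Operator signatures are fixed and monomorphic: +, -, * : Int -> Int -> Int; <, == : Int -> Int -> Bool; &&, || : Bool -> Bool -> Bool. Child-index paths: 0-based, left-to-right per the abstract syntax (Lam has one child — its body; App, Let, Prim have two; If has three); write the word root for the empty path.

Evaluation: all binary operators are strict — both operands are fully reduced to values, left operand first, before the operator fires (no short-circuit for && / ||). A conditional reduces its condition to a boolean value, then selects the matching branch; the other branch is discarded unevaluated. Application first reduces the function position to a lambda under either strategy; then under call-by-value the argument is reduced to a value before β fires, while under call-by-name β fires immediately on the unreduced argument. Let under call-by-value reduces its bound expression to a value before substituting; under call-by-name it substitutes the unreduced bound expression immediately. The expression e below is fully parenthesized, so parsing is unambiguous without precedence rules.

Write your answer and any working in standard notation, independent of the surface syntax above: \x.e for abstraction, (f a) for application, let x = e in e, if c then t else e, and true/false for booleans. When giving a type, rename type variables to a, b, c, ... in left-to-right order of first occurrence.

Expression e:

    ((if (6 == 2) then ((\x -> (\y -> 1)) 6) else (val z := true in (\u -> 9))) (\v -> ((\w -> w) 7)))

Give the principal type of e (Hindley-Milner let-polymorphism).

Answer: Int

Derivation:
  unify Int ~ Int
  unify Int ~ Int
  unify Bool ~ Bool
\y._ : b -> Int
\x._ : a -> b -> Int
  unify a -> b -> Int ~ Int -> c
  unify a ~ Int
  unify b -> Int ~ c
_ _ : b -> Int
let z : Bool
\u._ : d -> Int
  unify b -> Int ~ d -> Int
  unify b ~ d
  unify Int ~ Int
w : f
\w._ : f -> f
  unify f -> f ~ Int -> g
  unify f ~ Int
  unify Int ~ g
_ _ : Int
\v._ : e -> Int
  unify d -> Int ~ (e -> Int) -> h
  unify d ~ e -> Int
  unify Int ~ h
_ _ : Int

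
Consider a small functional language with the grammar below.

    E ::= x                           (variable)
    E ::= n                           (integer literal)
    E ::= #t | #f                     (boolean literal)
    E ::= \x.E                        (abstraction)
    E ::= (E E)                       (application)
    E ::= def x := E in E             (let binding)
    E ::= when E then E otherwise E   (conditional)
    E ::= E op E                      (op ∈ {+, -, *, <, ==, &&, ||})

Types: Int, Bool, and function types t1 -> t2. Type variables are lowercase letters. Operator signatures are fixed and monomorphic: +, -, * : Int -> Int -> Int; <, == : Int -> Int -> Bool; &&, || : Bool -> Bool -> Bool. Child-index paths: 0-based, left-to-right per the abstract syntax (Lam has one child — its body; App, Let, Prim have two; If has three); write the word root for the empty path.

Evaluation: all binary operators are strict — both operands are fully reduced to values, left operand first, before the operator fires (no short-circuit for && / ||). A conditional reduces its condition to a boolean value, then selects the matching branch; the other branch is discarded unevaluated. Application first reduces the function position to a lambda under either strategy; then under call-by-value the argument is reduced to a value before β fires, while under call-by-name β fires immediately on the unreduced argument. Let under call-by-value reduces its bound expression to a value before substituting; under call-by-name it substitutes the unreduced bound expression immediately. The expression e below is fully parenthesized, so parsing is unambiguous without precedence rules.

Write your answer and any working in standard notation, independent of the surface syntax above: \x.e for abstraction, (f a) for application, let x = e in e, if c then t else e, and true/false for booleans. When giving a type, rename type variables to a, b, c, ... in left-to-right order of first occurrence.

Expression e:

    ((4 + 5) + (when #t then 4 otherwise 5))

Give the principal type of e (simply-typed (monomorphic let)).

Answer: Int

Working:
  unify Int ~ Int
  unify Int ~ Int
  unify Int ~ Int
  unify Bool ~ Bool
  unify Int ~ Int
  unify Int ~ Int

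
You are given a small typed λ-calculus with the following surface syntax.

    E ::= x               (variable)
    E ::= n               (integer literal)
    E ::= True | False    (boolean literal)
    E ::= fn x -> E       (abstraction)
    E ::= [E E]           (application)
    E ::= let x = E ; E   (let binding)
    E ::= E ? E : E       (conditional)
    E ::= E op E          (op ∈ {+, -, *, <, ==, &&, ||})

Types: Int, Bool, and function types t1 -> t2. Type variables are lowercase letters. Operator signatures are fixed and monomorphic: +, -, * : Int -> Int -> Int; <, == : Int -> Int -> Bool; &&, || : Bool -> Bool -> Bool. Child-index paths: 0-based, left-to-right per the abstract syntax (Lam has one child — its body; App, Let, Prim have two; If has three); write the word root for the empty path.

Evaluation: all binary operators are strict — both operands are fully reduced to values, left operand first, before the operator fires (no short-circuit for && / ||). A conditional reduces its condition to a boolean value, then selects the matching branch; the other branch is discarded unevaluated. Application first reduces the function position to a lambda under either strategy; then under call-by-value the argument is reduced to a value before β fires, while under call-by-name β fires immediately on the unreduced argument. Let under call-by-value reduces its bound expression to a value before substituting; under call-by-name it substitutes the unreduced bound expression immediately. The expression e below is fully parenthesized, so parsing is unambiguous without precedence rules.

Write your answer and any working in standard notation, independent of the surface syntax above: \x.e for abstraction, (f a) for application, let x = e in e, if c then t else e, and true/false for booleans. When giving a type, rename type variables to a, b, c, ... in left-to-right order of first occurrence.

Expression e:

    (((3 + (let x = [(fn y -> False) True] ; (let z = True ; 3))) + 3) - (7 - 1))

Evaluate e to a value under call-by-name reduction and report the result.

Answer: 3

Working:
step 0: (((3 + (let x = ((\y.false) true) in (let z = true in 3))) + 3) - (7 - 1))
step 1: [let@0.0.1] (((3 + (let z = true in 3)) + 3) - (7 - 1))
step 2: [let@0.0.1] (((3 + 3) + 3) - (7 - 1))
step 3: [delta@0.0] ((6 + 3) - (7 - 1))
step 4: [delta@0] (9 - (7 - 1))
step 5: [delta@1] (9 - 6)
step 6: [delta@root] 3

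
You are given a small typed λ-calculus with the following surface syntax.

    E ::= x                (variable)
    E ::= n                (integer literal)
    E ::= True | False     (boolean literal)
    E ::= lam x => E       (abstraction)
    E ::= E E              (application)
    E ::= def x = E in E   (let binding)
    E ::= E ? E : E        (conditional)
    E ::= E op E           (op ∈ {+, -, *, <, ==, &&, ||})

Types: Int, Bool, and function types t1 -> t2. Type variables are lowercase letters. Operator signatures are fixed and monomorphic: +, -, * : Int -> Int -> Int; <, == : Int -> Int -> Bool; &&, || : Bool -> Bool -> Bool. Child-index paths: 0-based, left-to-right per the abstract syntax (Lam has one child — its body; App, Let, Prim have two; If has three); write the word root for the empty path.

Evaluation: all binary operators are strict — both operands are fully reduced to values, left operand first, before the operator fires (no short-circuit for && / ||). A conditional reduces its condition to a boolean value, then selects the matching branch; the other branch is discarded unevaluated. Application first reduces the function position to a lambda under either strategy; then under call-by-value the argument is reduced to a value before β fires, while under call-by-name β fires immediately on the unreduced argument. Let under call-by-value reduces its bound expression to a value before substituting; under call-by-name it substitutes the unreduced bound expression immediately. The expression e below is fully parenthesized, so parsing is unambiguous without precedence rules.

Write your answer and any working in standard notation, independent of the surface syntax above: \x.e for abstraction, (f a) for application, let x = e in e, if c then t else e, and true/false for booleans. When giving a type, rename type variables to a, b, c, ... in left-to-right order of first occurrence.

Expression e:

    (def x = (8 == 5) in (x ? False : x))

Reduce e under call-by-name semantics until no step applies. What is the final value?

Answer: false

Derivation:
step 0: (let x = (8 == 5) in (if x then false else x))
step 1: [let@root] (if (8 == 5) then false else (8 == 5))
step 2: [delta@0] (if false then false else (8 == 5))
step 3: [if@root] (8 == 5)
step 4: [delta@root] false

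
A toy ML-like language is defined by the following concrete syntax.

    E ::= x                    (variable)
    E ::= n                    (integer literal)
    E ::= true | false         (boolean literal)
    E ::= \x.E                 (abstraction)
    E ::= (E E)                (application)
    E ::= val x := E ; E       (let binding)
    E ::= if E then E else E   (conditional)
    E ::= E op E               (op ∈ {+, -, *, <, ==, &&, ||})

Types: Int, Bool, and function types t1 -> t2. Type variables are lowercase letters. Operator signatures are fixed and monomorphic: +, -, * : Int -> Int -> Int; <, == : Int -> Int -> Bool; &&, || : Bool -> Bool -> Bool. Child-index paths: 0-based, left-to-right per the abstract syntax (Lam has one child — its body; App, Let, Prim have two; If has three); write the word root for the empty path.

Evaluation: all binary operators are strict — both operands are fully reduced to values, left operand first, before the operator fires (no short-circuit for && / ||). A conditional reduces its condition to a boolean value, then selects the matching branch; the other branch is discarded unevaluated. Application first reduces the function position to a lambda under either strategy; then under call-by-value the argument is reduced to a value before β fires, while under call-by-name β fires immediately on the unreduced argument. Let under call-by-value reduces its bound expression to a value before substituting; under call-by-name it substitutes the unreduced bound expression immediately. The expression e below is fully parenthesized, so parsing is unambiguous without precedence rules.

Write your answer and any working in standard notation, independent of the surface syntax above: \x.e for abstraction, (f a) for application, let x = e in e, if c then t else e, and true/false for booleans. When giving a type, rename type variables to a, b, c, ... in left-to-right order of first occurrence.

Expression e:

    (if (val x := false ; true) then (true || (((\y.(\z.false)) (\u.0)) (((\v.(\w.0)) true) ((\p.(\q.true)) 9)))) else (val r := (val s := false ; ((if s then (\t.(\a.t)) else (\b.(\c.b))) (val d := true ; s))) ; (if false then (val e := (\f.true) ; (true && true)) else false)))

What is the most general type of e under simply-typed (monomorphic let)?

Answer: Bool

Derivation:
let x : Bool
  unify Bool ~ Bool
  unify Bool ~ Bool
\z._ : b -> Bool
\y._ : a -> b -> Bool
\u._ : c -> Int
  unify a -> b -> Bool ~ (c -> Int) -> d
  unify a ~ c -> Int
  unify b -> Bool ~ d
_ _ : b -> Bool
\w._ : f -> Int
\v._ : e -> f -> Int
  unify e -> f -> Int ~ Bool -> g
  unify e ~ Bool
  unify f -> Int ~ g
_ _ : f -> Int
\q._ : i -> Bool
\p._ : h -> i -> Bool
  unify h -> i -> Bool ~ Int -> j
  unify h ~ Int
  unify i -> Bool ~ j
_ _ : i -> Bool
  unify f -> Int ~ (i -> Bool) -> k
  unify f ~ i -> Bool
  unify Int ~ k
_ _ : Int
  unify b -> Bool ~ Int -> l
  unify b ~ Int
  unify Bool ~ l
_ _ : Bool
  unify Bool ~ Bool
let s : Bool
s : Bool
  unify Bool ~ Bool
t : m
\a._ : n -> m
\t._ : m -> n -> m
b : o
\c._ : p -> o
\b._ : o -> p -> o
  unify m -> n -> m ~ o -> p -> o
  unify m ~ o
  unify n -> o ~ p -> o
  unify n ~ p
  unify o ~ o
let d : Bool
s : Bool
  unify o -> p -> o ~ Bool -> q
  unify o ~ Bool
  unify p -> Bool ~ q
_ _ : p -> Bool
let r : p -> Bool
  unify Bool ~ Bool
\f._ : r -> Bool
let e : r -> Bool
  unify Bool ~ Bool
  unify Bool ~ Bool
  unify Bool ~ Bool
  unify Bool ~ Bool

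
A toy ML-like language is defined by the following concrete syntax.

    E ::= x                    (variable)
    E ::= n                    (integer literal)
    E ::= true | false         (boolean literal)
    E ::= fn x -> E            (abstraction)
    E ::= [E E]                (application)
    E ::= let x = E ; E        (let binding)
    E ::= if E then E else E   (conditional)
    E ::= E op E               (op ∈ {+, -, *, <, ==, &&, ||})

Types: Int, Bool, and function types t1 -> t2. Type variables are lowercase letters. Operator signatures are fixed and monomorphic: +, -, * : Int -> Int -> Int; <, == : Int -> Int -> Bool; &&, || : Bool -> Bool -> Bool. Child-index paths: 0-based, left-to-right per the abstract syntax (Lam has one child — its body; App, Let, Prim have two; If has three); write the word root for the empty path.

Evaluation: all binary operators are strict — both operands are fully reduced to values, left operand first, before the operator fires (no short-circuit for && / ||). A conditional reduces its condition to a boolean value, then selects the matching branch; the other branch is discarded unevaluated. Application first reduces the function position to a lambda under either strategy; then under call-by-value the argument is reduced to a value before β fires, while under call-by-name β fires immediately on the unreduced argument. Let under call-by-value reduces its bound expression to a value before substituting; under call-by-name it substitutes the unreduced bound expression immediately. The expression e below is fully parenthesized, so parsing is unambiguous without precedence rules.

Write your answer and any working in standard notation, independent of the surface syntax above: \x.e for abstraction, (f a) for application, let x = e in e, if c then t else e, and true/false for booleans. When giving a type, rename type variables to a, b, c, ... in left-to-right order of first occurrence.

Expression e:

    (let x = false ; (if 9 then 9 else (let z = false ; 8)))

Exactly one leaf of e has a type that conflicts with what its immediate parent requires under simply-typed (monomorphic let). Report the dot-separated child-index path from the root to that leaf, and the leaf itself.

Answer: 1.0 : 9

Working:
let x : Bool
  unify Int ~ Bool
  FAIL: mismatch Int ~ Bool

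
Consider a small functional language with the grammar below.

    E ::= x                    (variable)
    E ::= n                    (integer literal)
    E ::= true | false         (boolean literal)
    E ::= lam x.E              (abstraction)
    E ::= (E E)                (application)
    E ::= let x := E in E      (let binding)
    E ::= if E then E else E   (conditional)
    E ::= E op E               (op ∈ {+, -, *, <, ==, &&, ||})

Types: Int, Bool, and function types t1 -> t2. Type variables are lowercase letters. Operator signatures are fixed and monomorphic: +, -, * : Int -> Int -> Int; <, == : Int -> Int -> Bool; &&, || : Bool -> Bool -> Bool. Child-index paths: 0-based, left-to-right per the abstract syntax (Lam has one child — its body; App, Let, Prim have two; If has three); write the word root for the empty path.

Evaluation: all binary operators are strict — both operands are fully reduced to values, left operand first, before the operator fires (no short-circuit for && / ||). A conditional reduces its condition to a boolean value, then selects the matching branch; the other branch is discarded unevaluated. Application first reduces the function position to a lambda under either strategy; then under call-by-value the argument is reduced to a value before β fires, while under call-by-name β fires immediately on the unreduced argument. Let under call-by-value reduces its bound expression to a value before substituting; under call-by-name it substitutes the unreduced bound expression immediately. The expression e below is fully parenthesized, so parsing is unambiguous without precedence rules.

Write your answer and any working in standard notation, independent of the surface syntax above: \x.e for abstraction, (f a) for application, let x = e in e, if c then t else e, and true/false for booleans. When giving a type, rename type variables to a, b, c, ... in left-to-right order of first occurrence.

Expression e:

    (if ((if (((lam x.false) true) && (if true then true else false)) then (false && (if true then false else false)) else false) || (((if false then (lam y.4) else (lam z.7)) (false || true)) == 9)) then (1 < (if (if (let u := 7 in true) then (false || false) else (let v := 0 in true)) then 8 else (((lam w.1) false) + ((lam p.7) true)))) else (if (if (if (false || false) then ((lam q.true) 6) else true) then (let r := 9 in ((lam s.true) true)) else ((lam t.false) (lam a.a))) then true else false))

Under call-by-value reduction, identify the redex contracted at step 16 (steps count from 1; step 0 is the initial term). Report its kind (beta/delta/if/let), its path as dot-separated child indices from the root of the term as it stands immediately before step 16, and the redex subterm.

Answer: if at root : (if true then true else false)

Derivation:
step 0: (if ((if (((\x.false) true) && (if true then true else false)) then (false && (if true then false else false)) else false) || (((if false then (\y.4) else (\z.7)) (false || true)) == 9)) then (1 < (if (if (let u = 7 in true) then (false || false) else (let v = 0 in true)) then 8 else (((\w.1) false) + ((\p.7) true)))) else (if (if (if (false || false) then ((\q.true) 6) else true) then (let r = 9 in ((\s.true) true)) else ((\t.false) (\a.a))) then true else false))
step 1: [beta@0.0.0.0] (if ((if (false && (if true then true else false)) then (false && (if true then false else false)) else false) || (((if false then (\y.4) else (\z.7)) (false || true)) == 9)) then (1 < (if (if (let u = 7 in true) then (false || false) else (let v = 0 in true)) then 8 else (((\w.1) false) + ((\p.7) true)))) else (if (if (if (false || false) then ((\q.true) 6) else true) then (let r = 9 in ((\s.true) true)) else ((\t.false) (\a.a))) then true else false))
step 2: [if@0.0.0.1] (if ((if (false && true) then (false && (if true then false else false)) else false) || (((if false then (\y.4) else (\z.7)) (false || true)) == 9)) then (1 < (if (if (let u = 7 in true) then (false || false) else (let v = 0 in true)) then 8 else (((\w.1) false) + ((\p.7) true)))) else (if (if (if (false || false) then ((\q.true) 6) else true) then (let r = 9 in ((\s.true) true)) else ((\t.false) (\a.a))) then true else false))
step 3: [delta@0.0.0] (if ((if false then (false && (if true then false else false)) else false) || (((if false then (\y.4) else (\z.7)) (false || true)) == 9)) then (1 < (if (if (let u = 7 in true) then (false || false) else (let v = 0 in true)) then 8 else (((\w.1) false) + ((\p.7) true)))) else (if (if (if (false || false) then ((\q.true) 6) else true) then (let r = 9 in ((\s.true) true)) else ((\t.false) (\a.a))) then true else false))
step 4: [if@0.0] (if (false || (((if false then (\y.4) else (\z.7)) (false || true)) == 9)) then (1 < (if (if (let u = 7 in true) then (false || false) else (let v = 0 in true)) then 8 else (((\w.1) false) + ((\p.7) true)))) else (if (if (if (false || false) then ((\q.true) 6) else true) then (let r = 9 in ((\s.true) true)) else ((\t.false) (\a.a))) then true else false))
step 5: [if@0.1.0.0] (if (false || (((\z.7) (false || true)) == 9)) then (1 < (if (if (let u = 7 in true) then (false || false) else (let v = 0 in true)) then 8 else (((\w.1) false) + ((\p.7) true)))) else (if (if (if (false || false) then ((\q.true) 6) else true) then (let r = 9 in ((\s.true) true)) else ((\t.false) (\a.a))) then true else false))
step 6: [delta@0.1.0.1] (if (false || (((\z.7) true) == 9)) then (1 < (if (if (let u = 7 in true) then (false || false) else (let v = 0 in true)) then 8 else (((\w.1) false) + ((\p.7) true)))) else (if (if (if (false || false) then ((\q.true) 6) else true) then (let r = 9 in ((\s.true) true)) else ((\t.false) (\a.a))) then true else false))
step 7: [beta@0.1.0] (if (false || (7 == 9)) then (1 < (if (if (let u = 7 in true) then (false || false) else (let v = 0 in true)) then 8 else (((\w.1) false) + ((\p.7) true)))) else (if (if (if (false || false) then ((\q.true) 6) else true) then (let r = 9 in ((\s.true) true)) else ((\t.false) (\a.a))) then true else false))
step 8: [delta@0.1] (if (false || false) then (1 < (if (if (let u = 7 in true) then (false || false) else (let v = 0 in true)) then 8 else (((\w.1) false) + ((\p.7) true)))) else (if (if (if (false || false) then ((\q.true) 6) else true) then (let r = 9 in ((\s.true) true)) else ((\t.false) (\a.a))) then true else false))
step 9: [delta@0] (if false then (1 < (if (if (let u = 7 in true) then (false || false) else (let v = 0 in true)) then 8 else (((\w.1) false) + ((\p.7) true)))) else (if (if (if (false || false) then ((\q.true) 6) else true) then (let r = 9 in ((\s.true) true)) else ((\t.false) (\a.a))) then true else false))
step 10: [if@root] (if (if (if (false || false) then ((\q.true) 6) else true) then (let r = 9 in ((\s.true) true)) else ((\t.false) (\a.a))) then true else false)
step 11: [delta@0.0.0] (if (if (if false then ((\q.true) 6) else true) then (let r = 9 in ((\s.true) true)) else ((\t.false) (\a.a))) then true else false)
step 12: [if@0.0] (if (if true then (let r = 9 in ((\s.true) true)) else ((\t.false) (\a.a))) then true else false)
step 13: [if@0] (if (let r = 9 in ((\s.true) true)) then true else false)
step 14: [let@0] (if ((\s.true) true) then true else false)
step 15: [beta@0] (if true then true else false)
step 16: [if@root] true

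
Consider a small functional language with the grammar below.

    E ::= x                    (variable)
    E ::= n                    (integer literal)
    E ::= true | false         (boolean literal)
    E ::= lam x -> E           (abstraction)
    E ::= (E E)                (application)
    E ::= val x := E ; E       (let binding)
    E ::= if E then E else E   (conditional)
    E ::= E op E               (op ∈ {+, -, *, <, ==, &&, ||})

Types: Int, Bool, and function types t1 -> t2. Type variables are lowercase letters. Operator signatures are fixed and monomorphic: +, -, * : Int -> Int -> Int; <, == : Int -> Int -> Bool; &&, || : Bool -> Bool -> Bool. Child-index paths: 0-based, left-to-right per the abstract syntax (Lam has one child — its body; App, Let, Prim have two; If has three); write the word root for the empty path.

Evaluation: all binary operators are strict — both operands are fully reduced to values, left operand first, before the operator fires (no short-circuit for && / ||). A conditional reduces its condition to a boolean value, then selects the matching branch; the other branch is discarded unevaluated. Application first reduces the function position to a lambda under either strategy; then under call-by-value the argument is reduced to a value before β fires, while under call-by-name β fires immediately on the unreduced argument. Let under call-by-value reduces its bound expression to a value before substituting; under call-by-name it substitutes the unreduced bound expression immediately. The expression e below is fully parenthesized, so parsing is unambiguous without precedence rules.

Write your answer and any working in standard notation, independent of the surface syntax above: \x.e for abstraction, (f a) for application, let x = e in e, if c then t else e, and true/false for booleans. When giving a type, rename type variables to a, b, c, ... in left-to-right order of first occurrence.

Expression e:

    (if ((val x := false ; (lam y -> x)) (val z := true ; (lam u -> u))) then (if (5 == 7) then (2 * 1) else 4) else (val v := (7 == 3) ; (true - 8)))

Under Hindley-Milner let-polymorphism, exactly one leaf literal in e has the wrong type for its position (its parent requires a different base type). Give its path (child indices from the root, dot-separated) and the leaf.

Answer: 2.1.0 : true

Derivation:
let x : Bool
x : Bool
\y._ : a -> Bool
let z : Bool
u : b
\u._ : b -> b
  unify a -> Bool ~ (b -> b) -> c
  unify a ~ b -> b
  unify Bool ~ c
_ _ : Bool
  unify Bool ~ Bool
  unify Int ~ Int
  unify Int ~ Int
  unify Bool ~ Bool
  unify Int ~ Int
  unify Int ~ Int
  unify Int ~ Int
  unify Int ~ Int
  unify Int ~ Int
let v : Bool
  unify Bool ~ Int
  FAIL: mismatch Bool ~ Int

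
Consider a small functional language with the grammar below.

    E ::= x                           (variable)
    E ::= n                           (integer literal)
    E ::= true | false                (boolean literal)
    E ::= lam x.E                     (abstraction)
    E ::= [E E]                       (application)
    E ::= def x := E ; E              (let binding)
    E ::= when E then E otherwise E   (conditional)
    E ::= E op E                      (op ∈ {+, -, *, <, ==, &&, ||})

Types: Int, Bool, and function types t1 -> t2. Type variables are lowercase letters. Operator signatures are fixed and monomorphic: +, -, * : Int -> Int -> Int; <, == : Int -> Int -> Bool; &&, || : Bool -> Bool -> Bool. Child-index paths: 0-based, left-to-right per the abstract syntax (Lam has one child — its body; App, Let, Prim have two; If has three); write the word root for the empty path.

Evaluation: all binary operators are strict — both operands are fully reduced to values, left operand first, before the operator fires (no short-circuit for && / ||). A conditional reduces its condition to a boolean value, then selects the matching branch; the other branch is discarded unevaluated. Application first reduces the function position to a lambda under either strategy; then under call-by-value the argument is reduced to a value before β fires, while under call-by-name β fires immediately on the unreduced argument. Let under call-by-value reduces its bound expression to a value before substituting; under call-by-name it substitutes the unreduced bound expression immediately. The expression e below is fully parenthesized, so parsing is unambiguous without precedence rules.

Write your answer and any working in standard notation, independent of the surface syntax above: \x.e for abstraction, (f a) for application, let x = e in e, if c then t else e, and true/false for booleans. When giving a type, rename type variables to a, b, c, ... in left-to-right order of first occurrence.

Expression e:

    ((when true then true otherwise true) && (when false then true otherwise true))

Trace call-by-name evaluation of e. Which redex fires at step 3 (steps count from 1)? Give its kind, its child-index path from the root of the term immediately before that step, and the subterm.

Answer: delta at root : (true && true)

Derivation:
step 0: ((if true then true else true) && (if false then true else true))
step 1: [if@0] (true && (if false then true else true))
step 2: [if@1] (true && true)
step 3: [delta@root] true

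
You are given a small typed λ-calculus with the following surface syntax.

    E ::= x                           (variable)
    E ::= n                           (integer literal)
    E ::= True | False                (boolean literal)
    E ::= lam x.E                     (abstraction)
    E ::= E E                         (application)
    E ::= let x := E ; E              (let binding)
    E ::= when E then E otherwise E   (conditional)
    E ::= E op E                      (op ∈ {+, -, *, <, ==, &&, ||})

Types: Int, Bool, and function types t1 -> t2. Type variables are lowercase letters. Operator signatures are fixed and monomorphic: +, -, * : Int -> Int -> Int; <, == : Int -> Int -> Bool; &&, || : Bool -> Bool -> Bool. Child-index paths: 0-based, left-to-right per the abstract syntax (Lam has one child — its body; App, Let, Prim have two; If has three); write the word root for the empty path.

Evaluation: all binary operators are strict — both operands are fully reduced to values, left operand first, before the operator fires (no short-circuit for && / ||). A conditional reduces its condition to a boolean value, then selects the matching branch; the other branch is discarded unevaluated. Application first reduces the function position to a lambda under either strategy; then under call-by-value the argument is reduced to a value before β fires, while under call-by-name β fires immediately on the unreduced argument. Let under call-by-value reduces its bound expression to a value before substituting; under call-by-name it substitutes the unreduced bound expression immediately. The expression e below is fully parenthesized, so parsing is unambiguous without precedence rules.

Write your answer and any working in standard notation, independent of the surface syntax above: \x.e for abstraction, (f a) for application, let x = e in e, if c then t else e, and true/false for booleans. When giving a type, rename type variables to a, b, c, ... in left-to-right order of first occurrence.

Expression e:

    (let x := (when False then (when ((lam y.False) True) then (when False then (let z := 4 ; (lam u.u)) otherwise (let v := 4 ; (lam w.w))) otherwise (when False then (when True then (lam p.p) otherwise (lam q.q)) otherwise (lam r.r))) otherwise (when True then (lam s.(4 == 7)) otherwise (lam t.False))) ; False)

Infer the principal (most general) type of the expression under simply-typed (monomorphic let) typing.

Answer: Bool

Derivation:
  unify Bool ~ Bool
\y._ : a -> Bool
  unify a -> Bool ~ Bool -> b
  unify a ~ Bool
  unify Bool ~ b
_ _ : Bool
  unify Bool ~ Bool
  unify Bool ~ Bool
let z : Int
u : c
\u._ : c -> c
let v : Int
w : d
\w._ : d -> d
  unify c -> c ~ d -> d
  unify c ~ d
  unify d ~ d
  unify Bool ~ Bool
  unify Bool ~ Bool
p : e
\p._ : e -> e
q : f
\q._ : f -> f
  unify e -> e ~ f -> f
  unify e ~ f
  unify f ~ f
r : g
\r._ : g -> g
  unify f -> f ~ g -> g
  unify f ~ g
  unify g ~ g
  unify d -> d ~ g -> g
  unify d ~ g
  unify g ~ g
  unify Bool ~ Bool
  unify Int ~ Int
  unify Int ~ Int
\s._ : h -> Bool
\t._ : i -> Bool
  unify h -> Bool ~ i -> Bool
  unify h ~ i
  unify Bool ~ Bool
  unify g -> g ~ i -> Bool
  unify g ~ i
  unify i ~ Bool
let x : Bool -> Bool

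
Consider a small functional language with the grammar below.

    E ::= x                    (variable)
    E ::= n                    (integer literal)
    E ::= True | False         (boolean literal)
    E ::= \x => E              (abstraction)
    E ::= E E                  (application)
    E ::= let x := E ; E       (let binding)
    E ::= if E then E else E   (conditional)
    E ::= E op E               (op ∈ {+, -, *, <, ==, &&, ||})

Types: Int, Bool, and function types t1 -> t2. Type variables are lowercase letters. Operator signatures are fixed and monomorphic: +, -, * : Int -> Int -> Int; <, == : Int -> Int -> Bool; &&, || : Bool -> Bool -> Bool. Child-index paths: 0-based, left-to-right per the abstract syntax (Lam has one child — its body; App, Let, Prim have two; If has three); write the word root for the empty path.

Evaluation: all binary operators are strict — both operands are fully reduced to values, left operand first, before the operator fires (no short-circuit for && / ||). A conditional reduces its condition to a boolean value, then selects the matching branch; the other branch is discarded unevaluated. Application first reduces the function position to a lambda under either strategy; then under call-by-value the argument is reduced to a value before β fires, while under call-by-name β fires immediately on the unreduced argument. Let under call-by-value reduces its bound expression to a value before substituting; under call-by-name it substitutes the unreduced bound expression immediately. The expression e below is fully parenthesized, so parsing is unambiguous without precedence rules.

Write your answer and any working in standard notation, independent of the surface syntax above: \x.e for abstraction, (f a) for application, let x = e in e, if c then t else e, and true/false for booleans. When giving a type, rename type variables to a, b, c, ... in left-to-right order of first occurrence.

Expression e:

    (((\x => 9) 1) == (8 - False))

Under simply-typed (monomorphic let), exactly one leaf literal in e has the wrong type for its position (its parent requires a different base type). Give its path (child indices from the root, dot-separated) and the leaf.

Answer: 1.1 : false

Trace:
\x._ : a -> Int
  unify a -> Int ~ Int -> b
  unify a ~ Int
  unify Int ~ b
_ _ : Int
  unify Int ~ Int
  unify Int ~ Int
  unify Bool ~ Int
  FAIL: mismatch Bool ~ Int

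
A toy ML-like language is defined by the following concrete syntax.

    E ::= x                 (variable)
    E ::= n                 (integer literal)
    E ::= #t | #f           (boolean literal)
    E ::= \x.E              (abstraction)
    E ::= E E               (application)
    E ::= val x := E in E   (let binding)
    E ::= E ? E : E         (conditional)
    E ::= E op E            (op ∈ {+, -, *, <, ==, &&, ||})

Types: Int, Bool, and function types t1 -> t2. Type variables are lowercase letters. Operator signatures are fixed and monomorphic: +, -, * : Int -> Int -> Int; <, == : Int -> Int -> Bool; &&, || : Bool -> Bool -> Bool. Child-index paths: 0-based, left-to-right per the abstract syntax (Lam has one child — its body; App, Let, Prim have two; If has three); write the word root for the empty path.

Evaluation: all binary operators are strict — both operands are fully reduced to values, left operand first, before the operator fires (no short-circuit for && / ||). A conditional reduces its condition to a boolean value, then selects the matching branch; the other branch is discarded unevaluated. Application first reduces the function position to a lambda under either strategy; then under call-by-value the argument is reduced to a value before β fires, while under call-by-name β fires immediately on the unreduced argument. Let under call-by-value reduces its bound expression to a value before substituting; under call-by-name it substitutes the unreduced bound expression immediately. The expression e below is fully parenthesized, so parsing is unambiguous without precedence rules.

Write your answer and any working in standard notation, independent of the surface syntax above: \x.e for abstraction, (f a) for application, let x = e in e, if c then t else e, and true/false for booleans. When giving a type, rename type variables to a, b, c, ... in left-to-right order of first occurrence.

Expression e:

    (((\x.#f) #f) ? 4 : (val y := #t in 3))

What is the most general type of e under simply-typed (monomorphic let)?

Answer: Int

Working:
\x._ : a -> Bool
  unify a -> Bool ~ Bool -> b
  unify a ~ Bool
  unify Bool ~ b
_ _ : Bool
  unify Bool ~ Bool
let y : Bool
  unify Int ~ Int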